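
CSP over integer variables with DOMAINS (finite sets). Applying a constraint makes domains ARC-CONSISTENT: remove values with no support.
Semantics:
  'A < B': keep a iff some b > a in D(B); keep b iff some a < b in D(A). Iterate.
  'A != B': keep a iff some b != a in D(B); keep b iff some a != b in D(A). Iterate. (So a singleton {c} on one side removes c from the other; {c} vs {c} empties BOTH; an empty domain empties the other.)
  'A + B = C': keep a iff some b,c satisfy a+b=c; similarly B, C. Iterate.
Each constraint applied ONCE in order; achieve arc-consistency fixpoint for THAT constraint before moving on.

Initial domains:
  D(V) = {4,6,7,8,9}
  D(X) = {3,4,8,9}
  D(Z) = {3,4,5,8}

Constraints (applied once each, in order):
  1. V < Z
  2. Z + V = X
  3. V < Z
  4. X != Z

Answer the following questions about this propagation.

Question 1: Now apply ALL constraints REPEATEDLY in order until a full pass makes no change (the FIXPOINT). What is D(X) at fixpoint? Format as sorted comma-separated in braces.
pass 0 (initial): D(X)={3,4,8,9}
pass 1: V {4,6,7,8,9}->{4}; X {3,4,8,9}->{9}; Z {3,4,5,8}->{5}
pass 2: no change
Fixpoint after 2 passes: D(X) = {9}

Answer: {9}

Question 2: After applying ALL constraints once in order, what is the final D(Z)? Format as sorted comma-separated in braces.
Constraint 1 (V < Z) on D(V)={4,6,7,8,9} D(Z)={3,4,5,8}: V {4,6,7,8,9}->{4,6,7}; Z {3,4,5,8}->{5,8}
Constraint 2 (Z + V = X) on D(Z)={5,8} D(V)={4,6,7} D(X)={3,4,8,9}: Z {5,8}->{5}; V {4,6,7}->{4}; X {3,4,8,9}->{9}
Constraint 3 (V < Z) on D(V)={4} D(Z)={5}: no change
Constraint 4 (X != Z) on D(X)={9} D(Z)={5}: no change
So after all 4 constraints: D(Z) = {5}

Answer: {5}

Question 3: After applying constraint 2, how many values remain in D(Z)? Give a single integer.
Constraint 1 (V < Z) on D(V)={4,6,7,8,9} D(Z)={3,4,5,8}: V {4,6,7,8,9}->{4,6,7}; Z {3,4,5,8}->{5,8}
Constraint 2 (Z + V = X) on D(Z)={5,8} D(V)={4,6,7} D(X)={3,4,8,9}: Z {5,8}->{5}; V {4,6,7}->{4}; X {3,4,8,9}->{9}
So after constraint 2: D(Z)={5}, size = 1

Answer: 1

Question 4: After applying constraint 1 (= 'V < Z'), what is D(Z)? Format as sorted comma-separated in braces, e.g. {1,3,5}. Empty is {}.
Constraint 1 (V < Z) on D(V)={4,6,7,8,9} D(Z)={3,4,5,8}: V {4,6,7,8,9}->{4,6,7}; Z {3,4,5,8}->{5,8}
So after constraint 1: D(Z) = {5,8}

Answer: {5,8}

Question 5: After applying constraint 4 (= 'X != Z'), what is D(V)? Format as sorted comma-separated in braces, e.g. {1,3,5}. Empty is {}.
Constraint 1 (V < Z) on D(V)={4,6,7,8,9} D(Z)={3,4,5,8}: V {4,6,7,8,9}->{4,6,7}; Z {3,4,5,8}->{5,8}
Constraint 2 (Z + V = X) on D(Z)={5,8} D(V)={4,6,7} D(X)={3,4,8,9}: Z {5,8}->{5}; V {4,6,7}->{4}; X {3,4,8,9}->{9}
Constraint 3 (V < Z) on D(V)={4} D(Z)={5}: no change
Constraint 4 (X != Z) on D(X)={9} D(Z)={5}: no change
So after constraint 4: D(V) = {4}

Answer: {4}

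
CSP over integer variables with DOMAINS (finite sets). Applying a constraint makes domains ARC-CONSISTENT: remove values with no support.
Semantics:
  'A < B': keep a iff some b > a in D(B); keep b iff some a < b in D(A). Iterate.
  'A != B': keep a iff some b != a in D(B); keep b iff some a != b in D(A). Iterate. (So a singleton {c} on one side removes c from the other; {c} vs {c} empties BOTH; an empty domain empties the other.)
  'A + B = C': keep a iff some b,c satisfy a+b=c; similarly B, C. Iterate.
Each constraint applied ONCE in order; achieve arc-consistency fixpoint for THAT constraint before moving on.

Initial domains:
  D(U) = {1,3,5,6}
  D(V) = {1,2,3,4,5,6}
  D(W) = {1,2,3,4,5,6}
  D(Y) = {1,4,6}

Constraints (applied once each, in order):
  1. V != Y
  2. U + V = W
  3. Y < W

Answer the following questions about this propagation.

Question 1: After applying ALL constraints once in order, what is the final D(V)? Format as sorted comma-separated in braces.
Constraint 1 (V != Y) on D(V)={1,2,3,4,5,6} D(Y)={1,4,6}: no change
Constraint 2 (U + V = W) on D(U)={1,3,5,6} D(V)={1,2,3,4,5,6} D(W)={1,2,3,4,5,6}: U {1,3,5,6}->{1,3,5}; V {1,2,3,4,5,6}->{1,2,3,4,5}; W {1,2,3,4,5,6}->{2,3,4,5,6}
Constraint 3 (Y < W) on D(Y)={1,4,6} D(W)={2,3,4,5,6}: Y {1,4,6}->{1,4}
So after all 3 constraints: D(V) = {1,2,3,4,5}

Answer: {1,2,3,4,5}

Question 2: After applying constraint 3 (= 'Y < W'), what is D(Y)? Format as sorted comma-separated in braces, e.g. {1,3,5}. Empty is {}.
Constraint 1 (V != Y) on D(V)={1,2,3,4,5,6} D(Y)={1,4,6}: no change
Constraint 2 (U + V = W) on D(U)={1,3,5,6} D(V)={1,2,3,4,5,6} D(W)={1,2,3,4,5,6}: U {1,3,5,6}->{1,3,5}; V {1,2,3,4,5,6}->{1,2,3,4,5}; W {1,2,3,4,5,6}->{2,3,4,5,6}
Constraint 3 (Y < W) on D(Y)={1,4,6} D(W)={2,3,4,5,6}: Y {1,4,6}->{1,4}
So after constraint 3: D(Y) = {1,4}

Answer: {1,4}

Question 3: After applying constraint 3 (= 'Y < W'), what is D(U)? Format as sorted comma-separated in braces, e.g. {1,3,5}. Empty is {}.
Constraint 1 (V != Y) on D(V)={1,2,3,4,5,6} D(Y)={1,4,6}: no change
Constraint 2 (U + V = W) on D(U)={1,3,5,6} D(V)={1,2,3,4,5,6} D(W)={1,2,3,4,5,6}: U {1,3,5,6}->{1,3,5}; V {1,2,3,4,5,6}->{1,2,3,4,5}; W {1,2,3,4,5,6}->{2,3,4,5,6}
Constraint 3 (Y < W) on D(Y)={1,4,6} D(W)={2,3,4,5,6}: Y {1,4,6}->{1,4}
So after constraint 3: D(U) = {1,3,5}

Answer: {1,3,5}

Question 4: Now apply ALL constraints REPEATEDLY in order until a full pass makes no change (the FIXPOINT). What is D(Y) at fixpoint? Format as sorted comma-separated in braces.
pass 0 (initial): D(Y)={1,4,6}
pass 1: U {1,3,5,6}->{1,3,5}; V {1,2,3,4,5,6}->{1,2,3,4,5}; W {1,2,3,4,5,6}->{2,3,4,5,6}; Y {1,4,6}->{1,4}
pass 2: no change
Fixpoint after 2 passes: D(Y) = {1,4}

Answer: {1,4}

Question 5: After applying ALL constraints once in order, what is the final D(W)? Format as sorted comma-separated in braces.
Answer: {2,3,4,5,6}

Derivation:
Constraint 1 (V != Y) on D(V)={1,2,3,4,5,6} D(Y)={1,4,6}: no change
Constraint 2 (U + V = W) on D(U)={1,3,5,6} D(V)={1,2,3,4,5,6} D(W)={1,2,3,4,5,6}: U {1,3,5,6}->{1,3,5}; V {1,2,3,4,5,6}->{1,2,3,4,5}; W {1,2,3,4,5,6}->{2,3,4,5,6}
Constraint 3 (Y < W) on D(Y)={1,4,6} D(W)={2,3,4,5,6}: Y {1,4,6}->{1,4}
So after all 3 constraints: D(W) = {2,3,4,5,6}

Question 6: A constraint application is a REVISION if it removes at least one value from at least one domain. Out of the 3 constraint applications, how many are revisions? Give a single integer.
Constraint 1 (V != Y) on D(V)={1,2,3,4,5,6} D(Y)={1,4,6}: no change => not a revision
Constraint 2 (U + V = W) on D(U)={1,3,5,6} D(V)={1,2,3,4,5,6} D(W)={1,2,3,4,5,6}: U {1,3,5,6}->{1,3,5}; V {1,2,3,4,5,6}->{1,2,3,4,5}; W {1,2,3,4,5,6}->{2,3,4,5,6} => REVISION
Constraint 3 (Y < W) on D(Y)={1,4,6} D(W)={2,3,4,5,6}: Y {1,4,6}->{1,4} => REVISION
Total revisions = 2

Answer: 2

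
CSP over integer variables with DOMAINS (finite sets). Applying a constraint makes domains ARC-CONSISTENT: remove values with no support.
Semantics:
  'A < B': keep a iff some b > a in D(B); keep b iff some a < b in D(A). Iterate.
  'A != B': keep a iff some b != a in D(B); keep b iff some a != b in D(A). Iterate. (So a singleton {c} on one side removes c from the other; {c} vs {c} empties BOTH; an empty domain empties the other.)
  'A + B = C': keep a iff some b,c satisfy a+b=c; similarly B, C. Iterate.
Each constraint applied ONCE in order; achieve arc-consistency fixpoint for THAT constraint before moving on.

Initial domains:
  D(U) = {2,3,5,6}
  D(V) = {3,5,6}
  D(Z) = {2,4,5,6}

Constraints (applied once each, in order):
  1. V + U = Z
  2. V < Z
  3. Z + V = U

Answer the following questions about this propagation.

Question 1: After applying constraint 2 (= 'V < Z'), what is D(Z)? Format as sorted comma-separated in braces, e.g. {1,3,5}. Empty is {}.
Answer: {5,6}

Derivation:
Constraint 1 (V + U = Z) on D(V)={3,5,6} D(U)={2,3,5,6} D(Z)={2,4,5,6}: V {3,5,6}->{3}; U {2,3,5,6}->{2,3}; Z {2,4,5,6}->{5,6}
Constraint 2 (V < Z) on D(V)={3} D(Z)={5,6}: no change
So after constraint 2: D(Z) = {5,6}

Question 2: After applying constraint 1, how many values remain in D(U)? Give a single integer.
Constraint 1 (V + U = Z) on D(V)={3,5,6} D(U)={2,3,5,6} D(Z)={2,4,5,6}: V {3,5,6}->{3}; U {2,3,5,6}->{2,3}; Z {2,4,5,6}->{5,6}
So after constraint 1: D(U)={2,3}, size = 2

Answer: 2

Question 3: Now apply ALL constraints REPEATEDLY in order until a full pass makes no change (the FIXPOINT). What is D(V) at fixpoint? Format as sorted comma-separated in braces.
Answer: {}

Derivation:
pass 0 (initial): D(V)={3,5,6}
pass 1: U {2,3,5,6}->{}; V {3,5,6}->{}; Z {2,4,5,6}->{}
pass 2: no change
Fixpoint after 2 passes: D(V) = {}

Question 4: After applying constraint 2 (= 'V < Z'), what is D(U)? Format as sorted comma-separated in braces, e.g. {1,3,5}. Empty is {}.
Answer: {2,3}

Derivation:
Constraint 1 (V + U = Z) on D(V)={3,5,6} D(U)={2,3,5,6} D(Z)={2,4,5,6}: V {3,5,6}->{3}; U {2,3,5,6}->{2,3}; Z {2,4,5,6}->{5,6}
Constraint 2 (V < Z) on D(V)={3} D(Z)={5,6}: no change
So after constraint 2: D(U) = {2,3}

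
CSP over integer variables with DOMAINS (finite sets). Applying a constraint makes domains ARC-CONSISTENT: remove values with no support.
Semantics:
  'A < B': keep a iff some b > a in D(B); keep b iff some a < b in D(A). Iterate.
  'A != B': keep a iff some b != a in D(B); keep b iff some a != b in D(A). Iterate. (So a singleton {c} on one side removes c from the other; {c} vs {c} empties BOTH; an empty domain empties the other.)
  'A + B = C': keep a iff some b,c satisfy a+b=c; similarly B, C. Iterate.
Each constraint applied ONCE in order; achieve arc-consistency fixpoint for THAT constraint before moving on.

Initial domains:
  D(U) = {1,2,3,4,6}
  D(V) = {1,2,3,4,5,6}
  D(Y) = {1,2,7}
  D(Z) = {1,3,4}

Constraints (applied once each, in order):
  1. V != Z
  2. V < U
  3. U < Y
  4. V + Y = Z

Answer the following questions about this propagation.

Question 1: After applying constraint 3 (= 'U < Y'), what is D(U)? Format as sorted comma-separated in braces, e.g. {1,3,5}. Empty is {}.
Answer: {2,3,4,6}

Derivation:
Constraint 1 (V != Z) on D(V)={1,2,3,4,5,6} D(Z)={1,3,4}: no change
Constraint 2 (V < U) on D(V)={1,2,3,4,5,6} D(U)={1,2,3,4,6}: V {1,2,3,4,5,6}->{1,2,3,4,5}; U {1,2,3,4,6}->{2,3,4,6}
Constraint 3 (U < Y) on D(U)={2,3,4,6} D(Y)={1,2,7}: Y {1,2,7}->{7}
So after constraint 3: D(U) = {2,3,4,6}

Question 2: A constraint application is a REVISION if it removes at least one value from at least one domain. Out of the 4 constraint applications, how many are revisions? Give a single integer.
Constraint 1 (V != Z) on D(V)={1,2,3,4,5,6} D(Z)={1,3,4}: no change => not a revision
Constraint 2 (V < U) on D(V)={1,2,3,4,5,6} D(U)={1,2,3,4,6}: V {1,2,3,4,5,6}->{1,2,3,4,5}; U {1,2,3,4,6}->{2,3,4,6} => REVISION
Constraint 3 (U < Y) on D(U)={2,3,4,6} D(Y)={1,2,7}: Y {1,2,7}->{7} => REVISION
Constraint 4 (V + Y = Z) on D(V)={1,2,3,4,5} D(Y)={7} D(Z)={1,3,4}: V {1,2,3,4,5}->{}; Y {7}->{}; Z {1,3,4}->{} => REVISION
Total revisions = 3

Answer: 3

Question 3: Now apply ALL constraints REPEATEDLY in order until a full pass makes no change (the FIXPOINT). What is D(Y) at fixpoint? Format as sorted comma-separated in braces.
pass 0 (initial): D(Y)={1,2,7}
pass 1: U {1,2,3,4,6}->{2,3,4,6}; V {1,2,3,4,5,6}->{}; Y {1,2,7}->{}; Z {1,3,4}->{}
pass 2: U {2,3,4,6}->{}
pass 3: no change
Fixpoint after 3 passes: D(Y) = {}

Answer: {}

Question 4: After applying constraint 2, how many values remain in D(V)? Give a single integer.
Answer: 5

Derivation:
Constraint 1 (V != Z) on D(V)={1,2,3,4,5,6} D(Z)={1,3,4}: no change
Constraint 2 (V < U) on D(V)={1,2,3,4,5,6} D(U)={1,2,3,4,6}: V {1,2,3,4,5,6}->{1,2,3,4,5}; U {1,2,3,4,6}->{2,3,4,6}
So after constraint 2: D(V)={1,2,3,4,5}, size = 5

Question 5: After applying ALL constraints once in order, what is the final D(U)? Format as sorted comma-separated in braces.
Answer: {2,3,4,6}

Derivation:
Constraint 1 (V != Z) on D(V)={1,2,3,4,5,6} D(Z)={1,3,4}: no change
Constraint 2 (V < U) on D(V)={1,2,3,4,5,6} D(U)={1,2,3,4,6}: V {1,2,3,4,5,6}->{1,2,3,4,5}; U {1,2,3,4,6}->{2,3,4,6}
Constraint 3 (U < Y) on D(U)={2,3,4,6} D(Y)={1,2,7}: Y {1,2,7}->{7}
Constraint 4 (V + Y = Z) on D(V)={1,2,3,4,5} D(Y)={7} D(Z)={1,3,4}: V {1,2,3,4,5}->{}; Y {7}->{}; Z {1,3,4}->{}
So after all 4 constraints: D(U) = {2,3,4,6}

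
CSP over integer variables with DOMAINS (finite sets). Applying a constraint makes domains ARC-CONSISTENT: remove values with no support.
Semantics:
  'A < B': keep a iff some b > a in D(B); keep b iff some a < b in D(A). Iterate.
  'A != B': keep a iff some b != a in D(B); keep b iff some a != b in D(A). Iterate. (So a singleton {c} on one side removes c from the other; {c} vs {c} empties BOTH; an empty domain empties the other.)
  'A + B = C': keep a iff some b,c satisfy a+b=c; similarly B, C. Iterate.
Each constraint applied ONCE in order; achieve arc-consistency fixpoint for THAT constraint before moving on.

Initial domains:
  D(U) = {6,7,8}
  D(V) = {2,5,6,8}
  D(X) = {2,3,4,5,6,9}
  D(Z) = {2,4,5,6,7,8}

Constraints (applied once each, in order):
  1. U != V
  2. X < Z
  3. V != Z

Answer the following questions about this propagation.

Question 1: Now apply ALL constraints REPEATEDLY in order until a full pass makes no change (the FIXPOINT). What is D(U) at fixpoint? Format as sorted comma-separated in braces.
pass 0 (initial): D(U)={6,7,8}
pass 1: X {2,3,4,5,6,9}->{2,3,4,5,6}; Z {2,4,5,6,7,8}->{4,5,6,7,8}
pass 2: no change
Fixpoint after 2 passes: D(U) = {6,7,8}

Answer: {6,7,8}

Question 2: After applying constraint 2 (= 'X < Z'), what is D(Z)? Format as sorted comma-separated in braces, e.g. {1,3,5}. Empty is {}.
Constraint 1 (U != V) on D(U)={6,7,8} D(V)={2,5,6,8}: no change
Constraint 2 (X < Z) on D(X)={2,3,4,5,6,9} D(Z)={2,4,5,6,7,8}: X {2,3,4,5,6,9}->{2,3,4,5,6}; Z {2,4,5,6,7,8}->{4,5,6,7,8}
So after constraint 2: D(Z) = {4,5,6,7,8}

Answer: {4,5,6,7,8}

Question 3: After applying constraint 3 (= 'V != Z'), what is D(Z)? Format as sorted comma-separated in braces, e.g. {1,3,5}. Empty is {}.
Constraint 1 (U != V) on D(U)={6,7,8} D(V)={2,5,6,8}: no change
Constraint 2 (X < Z) on D(X)={2,3,4,5,6,9} D(Z)={2,4,5,6,7,8}: X {2,3,4,5,6,9}->{2,3,4,5,6}; Z {2,4,5,6,7,8}->{4,5,6,7,8}
Constraint 3 (V != Z) on D(V)={2,5,6,8} D(Z)={4,5,6,7,8}: no change
So after constraint 3: D(Z) = {4,5,6,7,8}

Answer: {4,5,6,7,8}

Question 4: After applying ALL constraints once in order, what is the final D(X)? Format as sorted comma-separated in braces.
Answer: {2,3,4,5,6}

Derivation:
Constraint 1 (U != V) on D(U)={6,7,8} D(V)={2,5,6,8}: no change
Constraint 2 (X < Z) on D(X)={2,3,4,5,6,9} D(Z)={2,4,5,6,7,8}: X {2,3,4,5,6,9}->{2,3,4,5,6}; Z {2,4,5,6,7,8}->{4,5,6,7,8}
Constraint 3 (V != Z) on D(V)={2,5,6,8} D(Z)={4,5,6,7,8}: no change
So after all 3 constraints: D(X) = {2,3,4,5,6}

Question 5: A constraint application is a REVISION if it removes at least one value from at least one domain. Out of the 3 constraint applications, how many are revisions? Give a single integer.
Answer: 1

Derivation:
Constraint 1 (U != V) on D(U)={6,7,8} D(V)={2,5,6,8}: no change => not a revision
Constraint 2 (X < Z) on D(X)={2,3,4,5,6,9} D(Z)={2,4,5,6,7,8}: X {2,3,4,5,6,9}->{2,3,4,5,6}; Z {2,4,5,6,7,8}->{4,5,6,7,8} => REVISION
Constraint 3 (V != Z) on D(V)={2,5,6,8} D(Z)={4,5,6,7,8}: no change => not a revision
Total revisions = 1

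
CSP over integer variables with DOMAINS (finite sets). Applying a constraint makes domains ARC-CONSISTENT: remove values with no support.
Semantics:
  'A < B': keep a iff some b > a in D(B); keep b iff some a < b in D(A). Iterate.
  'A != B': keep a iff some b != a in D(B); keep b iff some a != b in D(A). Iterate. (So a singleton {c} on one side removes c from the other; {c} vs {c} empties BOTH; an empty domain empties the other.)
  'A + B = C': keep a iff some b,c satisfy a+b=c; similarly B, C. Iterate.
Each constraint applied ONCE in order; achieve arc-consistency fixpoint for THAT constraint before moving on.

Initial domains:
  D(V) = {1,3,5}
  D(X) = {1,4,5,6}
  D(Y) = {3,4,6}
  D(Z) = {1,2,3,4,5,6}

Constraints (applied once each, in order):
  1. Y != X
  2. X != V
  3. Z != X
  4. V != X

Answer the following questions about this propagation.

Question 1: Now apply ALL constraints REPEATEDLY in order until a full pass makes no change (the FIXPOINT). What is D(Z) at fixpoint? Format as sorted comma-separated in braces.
pass 0 (initial): D(Z)={1,2,3,4,5,6}
pass 1: no change
Fixpoint after 1 passes: D(Z) = {1,2,3,4,5,6}

Answer: {1,2,3,4,5,6}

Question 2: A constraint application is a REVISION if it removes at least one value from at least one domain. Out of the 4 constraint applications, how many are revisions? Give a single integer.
Constraint 1 (Y != X) on D(Y)={3,4,6} D(X)={1,4,5,6}: no change => not a revision
Constraint 2 (X != V) on D(X)={1,4,5,6} D(V)={1,3,5}: no change => not a revision
Constraint 3 (Z != X) on D(Z)={1,2,3,4,5,6} D(X)={1,4,5,6}: no change => not a revision
Constraint 4 (V != X) on D(V)={1,3,5} D(X)={1,4,5,6}: no change => not a revision
Total revisions = 0

Answer: 0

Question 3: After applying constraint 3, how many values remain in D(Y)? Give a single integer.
Answer: 3

Derivation:
Constraint 1 (Y != X) on D(Y)={3,4,6} D(X)={1,4,5,6}: no change
Constraint 2 (X != V) on D(X)={1,4,5,6} D(V)={1,3,5}: no change
Constraint 3 (Z != X) on D(Z)={1,2,3,4,5,6} D(X)={1,4,5,6}: no change
So after constraint 3: D(Y)={3,4,6}, size = 3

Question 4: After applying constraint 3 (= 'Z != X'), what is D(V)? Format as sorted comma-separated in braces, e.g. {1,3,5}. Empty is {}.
Answer: {1,3,5}

Derivation:
Constraint 1 (Y != X) on D(Y)={3,4,6} D(X)={1,4,5,6}: no change
Constraint 2 (X != V) on D(X)={1,4,5,6} D(V)={1,3,5}: no change
Constraint 3 (Z != X) on D(Z)={1,2,3,4,5,6} D(X)={1,4,5,6}: no change
So after constraint 3: D(V) = {1,3,5}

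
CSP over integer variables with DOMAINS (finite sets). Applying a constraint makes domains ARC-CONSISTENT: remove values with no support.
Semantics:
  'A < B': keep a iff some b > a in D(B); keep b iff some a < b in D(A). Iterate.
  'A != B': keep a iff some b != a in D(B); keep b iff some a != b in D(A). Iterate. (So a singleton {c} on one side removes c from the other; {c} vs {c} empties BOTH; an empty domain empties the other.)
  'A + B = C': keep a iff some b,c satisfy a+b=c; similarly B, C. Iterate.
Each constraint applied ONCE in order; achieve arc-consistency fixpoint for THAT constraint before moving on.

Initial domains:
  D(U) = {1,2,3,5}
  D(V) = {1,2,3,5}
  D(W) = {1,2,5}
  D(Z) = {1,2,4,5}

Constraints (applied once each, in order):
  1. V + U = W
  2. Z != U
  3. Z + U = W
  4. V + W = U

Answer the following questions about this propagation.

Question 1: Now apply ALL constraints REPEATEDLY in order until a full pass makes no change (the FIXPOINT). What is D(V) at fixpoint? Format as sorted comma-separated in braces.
Answer: {}

Derivation:
pass 0 (initial): D(V)={1,2,3,5}
pass 1: U {1,2,3,5}->{3}; V {1,2,3,5}->{1}; W {1,2,5}->{2}; Z {1,2,4,5}->{1,2,4}
pass 2: U {3}->{}; V {1}->{}; W {2}->{}; Z {1,2,4}->{}
pass 3: no change
Fixpoint after 3 passes: D(V) = {}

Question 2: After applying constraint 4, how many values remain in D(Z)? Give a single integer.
Answer: 3

Derivation:
Constraint 1 (V + U = W) on D(V)={1,2,3,5} D(U)={1,2,3,5} D(W)={1,2,5}: V {1,2,3,5}->{1,2,3}; U {1,2,3,5}->{1,2,3}; W {1,2,5}->{2,5}
Constraint 2 (Z != U) on D(Z)={1,2,4,5} D(U)={1,2,3}: no change
Constraint 3 (Z + U = W) on D(Z)={1,2,4,5} D(U)={1,2,3} D(W)={2,5}: Z {1,2,4,5}->{1,2,4}; U {1,2,3}->{1,3}
Constraint 4 (V + W = U) on D(V)={1,2,3} D(W)={2,5} D(U)={1,3}: V {1,2,3}->{1}; W {2,5}->{2}; U {1,3}->{3}
So after constraint 4: D(Z)={1,2,4}, size = 3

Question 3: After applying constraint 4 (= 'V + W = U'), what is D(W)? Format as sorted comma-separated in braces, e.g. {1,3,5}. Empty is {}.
Constraint 1 (V + U = W) on D(V)={1,2,3,5} D(U)={1,2,3,5} D(W)={1,2,5}: V {1,2,3,5}->{1,2,3}; U {1,2,3,5}->{1,2,3}; W {1,2,5}->{2,5}
Constraint 2 (Z != U) on D(Z)={1,2,4,5} D(U)={1,2,3}: no change
Constraint 3 (Z + U = W) on D(Z)={1,2,4,5} D(U)={1,2,3} D(W)={2,5}: Z {1,2,4,5}->{1,2,4}; U {1,2,3}->{1,3}
Constraint 4 (V + W = U) on D(V)={1,2,3} D(W)={2,5} D(U)={1,3}: V {1,2,3}->{1}; W {2,5}->{2}; U {1,3}->{3}
So after constraint 4: D(W) = {2}

Answer: {2}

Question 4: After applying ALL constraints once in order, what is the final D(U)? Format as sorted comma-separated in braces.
Constraint 1 (V + U = W) on D(V)={1,2,3,5} D(U)={1,2,3,5} D(W)={1,2,5}: V {1,2,3,5}->{1,2,3}; U {1,2,3,5}->{1,2,3}; W {1,2,5}->{2,5}
Constraint 2 (Z != U) on D(Z)={1,2,4,5} D(U)={1,2,3}: no change
Constraint 3 (Z + U = W) on D(Z)={1,2,4,5} D(U)={1,2,3} D(W)={2,5}: Z {1,2,4,5}->{1,2,4}; U {1,2,3}->{1,3}
Constraint 4 (V + W = U) on D(V)={1,2,3} D(W)={2,5} D(U)={1,3}: V {1,2,3}->{1}; W {2,5}->{2}; U {1,3}->{3}
So after all 4 constraints: D(U) = {3}

Answer: {3}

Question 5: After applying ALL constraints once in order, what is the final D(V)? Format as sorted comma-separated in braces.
Answer: {1}

Derivation:
Constraint 1 (V + U = W) on D(V)={1,2,3,5} D(U)={1,2,3,5} D(W)={1,2,5}: V {1,2,3,5}->{1,2,3}; U {1,2,3,5}->{1,2,3}; W {1,2,5}->{2,5}
Constraint 2 (Z != U) on D(Z)={1,2,4,5} D(U)={1,2,3}: no change
Constraint 3 (Z + U = W) on D(Z)={1,2,4,5} D(U)={1,2,3} D(W)={2,5}: Z {1,2,4,5}->{1,2,4}; U {1,2,3}->{1,3}
Constraint 4 (V + W = U) on D(V)={1,2,3} D(W)={2,5} D(U)={1,3}: V {1,2,3}->{1}; W {2,5}->{2}; U {1,3}->{3}
So after all 4 constraints: D(V) = {1}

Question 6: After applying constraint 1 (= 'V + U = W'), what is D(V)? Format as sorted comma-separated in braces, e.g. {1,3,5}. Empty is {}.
Constraint 1 (V + U = W) on D(V)={1,2,3,5} D(U)={1,2,3,5} D(W)={1,2,5}: V {1,2,3,5}->{1,2,3}; U {1,2,3,5}->{1,2,3}; W {1,2,5}->{2,5}
So after constraint 1: D(V) = {1,2,3}

Answer: {1,2,3}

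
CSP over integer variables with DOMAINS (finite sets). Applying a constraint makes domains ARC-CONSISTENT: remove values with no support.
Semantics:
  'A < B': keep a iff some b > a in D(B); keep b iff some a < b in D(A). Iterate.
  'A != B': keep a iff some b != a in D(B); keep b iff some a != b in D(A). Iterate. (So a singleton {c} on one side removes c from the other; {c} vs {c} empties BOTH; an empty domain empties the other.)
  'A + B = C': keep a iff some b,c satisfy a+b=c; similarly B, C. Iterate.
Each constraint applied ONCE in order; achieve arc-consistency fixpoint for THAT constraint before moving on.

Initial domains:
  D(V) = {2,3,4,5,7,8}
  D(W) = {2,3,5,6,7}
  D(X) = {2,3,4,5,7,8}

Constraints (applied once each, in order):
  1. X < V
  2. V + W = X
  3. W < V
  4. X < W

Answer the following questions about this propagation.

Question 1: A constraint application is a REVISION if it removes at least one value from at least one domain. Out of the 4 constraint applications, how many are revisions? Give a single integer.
Constraint 1 (X < V) on D(X)={2,3,4,5,7,8} D(V)={2,3,4,5,7,8}: X {2,3,4,5,7,8}->{2,3,4,5,7}; V {2,3,4,5,7,8}->{3,4,5,7,8} => REVISION
Constraint 2 (V + W = X) on D(V)={3,4,5,7,8} D(W)={2,3,5,6,7} D(X)={2,3,4,5,7}: V {3,4,5,7,8}->{3,4,5}; W {2,3,5,6,7}->{2,3}; X {2,3,4,5,7}->{5,7} => REVISION
Constraint 3 (W < V) on D(W)={2,3} D(V)={3,4,5}: no change => not a revision
Constraint 4 (X < W) on D(X)={5,7} D(W)={2,3}: X {5,7}->{}; W {2,3}->{} => REVISION
Total revisions = 3

Answer: 3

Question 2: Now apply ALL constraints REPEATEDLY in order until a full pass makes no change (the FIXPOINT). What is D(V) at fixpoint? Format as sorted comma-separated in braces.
pass 0 (initial): D(V)={2,3,4,5,7,8}
pass 1: V {2,3,4,5,7,8}->{3,4,5}; W {2,3,5,6,7}->{}; X {2,3,4,5,7,8}->{}
pass 2: V {3,4,5}->{}
pass 3: no change
Fixpoint after 3 passes: D(V) = {}

Answer: {}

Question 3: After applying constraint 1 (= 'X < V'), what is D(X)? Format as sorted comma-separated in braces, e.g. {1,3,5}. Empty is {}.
Answer: {2,3,4,5,7}

Derivation:
Constraint 1 (X < V) on D(X)={2,3,4,5,7,8} D(V)={2,3,4,5,7,8}: X {2,3,4,5,7,8}->{2,3,4,5,7}; V {2,3,4,5,7,8}->{3,4,5,7,8}
So after constraint 1: D(X) = {2,3,4,5,7}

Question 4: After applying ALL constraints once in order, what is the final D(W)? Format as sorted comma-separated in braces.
Constraint 1 (X < V) on D(X)={2,3,4,5,7,8} D(V)={2,3,4,5,7,8}: X {2,3,4,5,7,8}->{2,3,4,5,7}; V {2,3,4,5,7,8}->{3,4,5,7,8}
Constraint 2 (V + W = X) on D(V)={3,4,5,7,8} D(W)={2,3,5,6,7} D(X)={2,3,4,5,7}: V {3,4,5,7,8}->{3,4,5}; W {2,3,5,6,7}->{2,3}; X {2,3,4,5,7}->{5,7}
Constraint 3 (W < V) on D(W)={2,3} D(V)={3,4,5}: no change
Constraint 4 (X < W) on D(X)={5,7} D(W)={2,3}: X {5,7}->{}; W {2,3}->{}
So after all 4 constraints: D(W) = {}

Answer: {}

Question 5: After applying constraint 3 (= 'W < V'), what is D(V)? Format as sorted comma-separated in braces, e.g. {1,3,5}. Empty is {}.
Constraint 1 (X < V) on D(X)={2,3,4,5,7,8} D(V)={2,3,4,5,7,8}: X {2,3,4,5,7,8}->{2,3,4,5,7}; V {2,3,4,5,7,8}->{3,4,5,7,8}
Constraint 2 (V + W = X) on D(V)={3,4,5,7,8} D(W)={2,3,5,6,7} D(X)={2,3,4,5,7}: V {3,4,5,7,8}->{3,4,5}; W {2,3,5,6,7}->{2,3}; X {2,3,4,5,7}->{5,7}
Constraint 3 (W < V) on D(W)={2,3} D(V)={3,4,5}: no change
So after constraint 3: D(V) = {3,4,5}

Answer: {3,4,5}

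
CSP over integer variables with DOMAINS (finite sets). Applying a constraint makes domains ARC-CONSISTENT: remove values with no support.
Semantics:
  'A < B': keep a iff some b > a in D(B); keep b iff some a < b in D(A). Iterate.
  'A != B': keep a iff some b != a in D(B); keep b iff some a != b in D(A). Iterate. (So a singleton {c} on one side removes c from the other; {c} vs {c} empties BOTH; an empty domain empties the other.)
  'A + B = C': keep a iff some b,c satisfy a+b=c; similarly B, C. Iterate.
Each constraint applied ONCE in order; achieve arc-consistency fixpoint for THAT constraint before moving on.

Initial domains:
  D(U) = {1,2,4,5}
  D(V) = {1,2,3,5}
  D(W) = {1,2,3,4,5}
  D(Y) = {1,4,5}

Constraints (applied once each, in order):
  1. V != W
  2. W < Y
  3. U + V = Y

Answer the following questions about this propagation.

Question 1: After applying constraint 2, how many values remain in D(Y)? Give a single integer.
Answer: 2

Derivation:
Constraint 1 (V != W) on D(V)={1,2,3,5} D(W)={1,2,3,4,5}: no change
Constraint 2 (W < Y) on D(W)={1,2,3,4,5} D(Y)={1,4,5}: W {1,2,3,4,5}->{1,2,3,4}; Y {1,4,5}->{4,5}
So after constraint 2: D(Y)={4,5}, size = 2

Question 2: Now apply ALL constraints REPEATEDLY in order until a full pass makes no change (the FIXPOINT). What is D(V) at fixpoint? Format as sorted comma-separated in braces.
pass 0 (initial): D(V)={1,2,3,5}
pass 1: U {1,2,4,5}->{1,2,4}; V {1,2,3,5}->{1,2,3}; W {1,2,3,4,5}->{1,2,3,4}; Y {1,4,5}->{4,5}
pass 2: no change
Fixpoint after 2 passes: D(V) = {1,2,3}

Answer: {1,2,3}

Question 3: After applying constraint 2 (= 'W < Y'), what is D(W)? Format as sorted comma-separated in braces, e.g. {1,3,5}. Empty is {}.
Answer: {1,2,3,4}

Derivation:
Constraint 1 (V != W) on D(V)={1,2,3,5} D(W)={1,2,3,4,5}: no change
Constraint 2 (W < Y) on D(W)={1,2,3,4,5} D(Y)={1,4,5}: W {1,2,3,4,5}->{1,2,3,4}; Y {1,4,5}->{4,5}
So after constraint 2: D(W) = {1,2,3,4}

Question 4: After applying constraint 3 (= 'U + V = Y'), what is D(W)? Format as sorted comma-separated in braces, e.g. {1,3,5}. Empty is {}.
Constraint 1 (V != W) on D(V)={1,2,3,5} D(W)={1,2,3,4,5}: no change
Constraint 2 (W < Y) on D(W)={1,2,3,4,5} D(Y)={1,4,5}: W {1,2,3,4,5}->{1,2,3,4}; Y {1,4,5}->{4,5}
Constraint 3 (U + V = Y) on D(U)={1,2,4,5} D(V)={1,2,3,5} D(Y)={4,5}: U {1,2,4,5}->{1,2,4}; V {1,2,3,5}->{1,2,3}
So after constraint 3: D(W) = {1,2,3,4}

Answer: {1,2,3,4}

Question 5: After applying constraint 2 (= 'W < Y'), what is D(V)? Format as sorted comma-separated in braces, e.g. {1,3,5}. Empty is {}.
Answer: {1,2,3,5}

Derivation:
Constraint 1 (V != W) on D(V)={1,2,3,5} D(W)={1,2,3,4,5}: no change
Constraint 2 (W < Y) on D(W)={1,2,3,4,5} D(Y)={1,4,5}: W {1,2,3,4,5}->{1,2,3,4}; Y {1,4,5}->{4,5}
So after constraint 2: D(V) = {1,2,3,5}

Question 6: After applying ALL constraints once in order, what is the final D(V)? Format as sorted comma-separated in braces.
Answer: {1,2,3}

Derivation:
Constraint 1 (V != W) on D(V)={1,2,3,5} D(W)={1,2,3,4,5}: no change
Constraint 2 (W < Y) on D(W)={1,2,3,4,5} D(Y)={1,4,5}: W {1,2,3,4,5}->{1,2,3,4}; Y {1,4,5}->{4,5}
Constraint 3 (U + V = Y) on D(U)={1,2,4,5} D(V)={1,2,3,5} D(Y)={4,5}: U {1,2,4,5}->{1,2,4}; V {1,2,3,5}->{1,2,3}
So after all 3 constraints: D(V) = {1,2,3}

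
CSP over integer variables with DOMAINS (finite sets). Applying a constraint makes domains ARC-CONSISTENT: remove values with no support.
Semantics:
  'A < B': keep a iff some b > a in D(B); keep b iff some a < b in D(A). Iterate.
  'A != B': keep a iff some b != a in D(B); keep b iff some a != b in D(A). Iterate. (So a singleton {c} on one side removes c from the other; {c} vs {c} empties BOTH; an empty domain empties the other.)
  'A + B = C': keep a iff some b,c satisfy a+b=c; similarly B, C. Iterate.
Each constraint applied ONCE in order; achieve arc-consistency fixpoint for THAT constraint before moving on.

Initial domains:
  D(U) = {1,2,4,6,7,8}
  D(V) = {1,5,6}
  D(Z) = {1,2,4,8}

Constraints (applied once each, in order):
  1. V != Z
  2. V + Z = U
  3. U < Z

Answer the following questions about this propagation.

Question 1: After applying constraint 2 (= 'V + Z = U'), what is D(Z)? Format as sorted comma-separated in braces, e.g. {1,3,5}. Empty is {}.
Constraint 1 (V != Z) on D(V)={1,5,6} D(Z)={1,2,4,8}: no change
Constraint 2 (V + Z = U) on D(V)={1,5,6} D(Z)={1,2,4,8} D(U)={1,2,4,6,7,8}: Z {1,2,4,8}->{1,2}; U {1,2,4,6,7,8}->{2,6,7,8}
So after constraint 2: D(Z) = {1,2}

Answer: {1,2}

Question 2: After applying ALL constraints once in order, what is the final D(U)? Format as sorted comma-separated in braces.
Constraint 1 (V != Z) on D(V)={1,5,6} D(Z)={1,2,4,8}: no change
Constraint 2 (V + Z = U) on D(V)={1,5,6} D(Z)={1,2,4,8} D(U)={1,2,4,6,7,8}: Z {1,2,4,8}->{1,2}; U {1,2,4,6,7,8}->{2,6,7,8}
Constraint 3 (U < Z) on D(U)={2,6,7,8} D(Z)={1,2}: U {2,6,7,8}->{}; Z {1,2}->{}
So after all 3 constraints: D(U) = {}

Answer: {}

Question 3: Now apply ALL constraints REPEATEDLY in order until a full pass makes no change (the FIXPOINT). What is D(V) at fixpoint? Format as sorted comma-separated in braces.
pass 0 (initial): D(V)={1,5,6}
pass 1: U {1,2,4,6,7,8}->{}; Z {1,2,4,8}->{}
pass 2: V {1,5,6}->{}
pass 3: no change
Fixpoint after 3 passes: D(V) = {}

Answer: {}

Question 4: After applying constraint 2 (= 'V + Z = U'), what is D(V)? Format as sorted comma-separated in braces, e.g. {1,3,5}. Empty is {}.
Constraint 1 (V != Z) on D(V)={1,5,6} D(Z)={1,2,4,8}: no change
Constraint 2 (V + Z = U) on D(V)={1,5,6} D(Z)={1,2,4,8} D(U)={1,2,4,6,7,8}: Z {1,2,4,8}->{1,2}; U {1,2,4,6,7,8}->{2,6,7,8}
So after constraint 2: D(V) = {1,5,6}

Answer: {1,5,6}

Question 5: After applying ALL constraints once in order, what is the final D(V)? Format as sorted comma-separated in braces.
Answer: {1,5,6}

Derivation:
Constraint 1 (V != Z) on D(V)={1,5,6} D(Z)={1,2,4,8}: no change
Constraint 2 (V + Z = U) on D(V)={1,5,6} D(Z)={1,2,4,8} D(U)={1,2,4,6,7,8}: Z {1,2,4,8}->{1,2}; U {1,2,4,6,7,8}->{2,6,7,8}
Constraint 3 (U < Z) on D(U)={2,6,7,8} D(Z)={1,2}: U {2,6,7,8}->{}; Z {1,2}->{}
So after all 3 constraints: D(V) = {1,5,6}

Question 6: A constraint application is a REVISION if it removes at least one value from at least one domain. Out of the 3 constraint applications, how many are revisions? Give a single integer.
Constraint 1 (V != Z) on D(V)={1,5,6} D(Z)={1,2,4,8}: no change => not a revision
Constraint 2 (V + Z = U) on D(V)={1,5,6} D(Z)={1,2,4,8} D(U)={1,2,4,6,7,8}: Z {1,2,4,8}->{1,2}; U {1,2,4,6,7,8}->{2,6,7,8} => REVISION
Constraint 3 (U < Z) on D(U)={2,6,7,8} D(Z)={1,2}: U {2,6,7,8}->{}; Z {1,2}->{} => REVISION
Total revisions = 2

Answer: 2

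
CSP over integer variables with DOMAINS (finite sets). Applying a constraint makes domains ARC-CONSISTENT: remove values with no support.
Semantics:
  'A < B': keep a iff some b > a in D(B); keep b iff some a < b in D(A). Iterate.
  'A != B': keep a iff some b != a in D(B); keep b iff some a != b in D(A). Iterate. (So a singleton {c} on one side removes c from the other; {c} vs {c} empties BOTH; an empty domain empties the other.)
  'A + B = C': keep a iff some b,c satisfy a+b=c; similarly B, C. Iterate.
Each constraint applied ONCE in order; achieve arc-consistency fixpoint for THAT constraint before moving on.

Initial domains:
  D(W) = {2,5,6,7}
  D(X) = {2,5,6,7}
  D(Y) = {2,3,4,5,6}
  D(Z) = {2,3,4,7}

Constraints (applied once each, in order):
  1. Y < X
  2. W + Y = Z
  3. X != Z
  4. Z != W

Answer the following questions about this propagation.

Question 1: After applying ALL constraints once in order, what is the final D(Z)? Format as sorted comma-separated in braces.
Answer: {4,7}

Derivation:
Constraint 1 (Y < X) on D(Y)={2,3,4,5,6} D(X)={2,5,6,7}: X {2,5,6,7}->{5,6,7}
Constraint 2 (W + Y = Z) on D(W)={2,5,6,7} D(Y)={2,3,4,5,6} D(Z)={2,3,4,7}: W {2,5,6,7}->{2,5}; Y {2,3,4,5,6}->{2,5}; Z {2,3,4,7}->{4,7}
Constraint 3 (X != Z) on D(X)={5,6,7} D(Z)={4,7}: no change
Constraint 4 (Z != W) on D(Z)={4,7} D(W)={2,5}: no change
So after all 4 constraints: D(Z) = {4,7}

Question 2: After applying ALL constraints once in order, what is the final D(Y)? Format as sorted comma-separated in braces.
Constraint 1 (Y < X) on D(Y)={2,3,4,5,6} D(X)={2,5,6,7}: X {2,5,6,7}->{5,6,7}
Constraint 2 (W + Y = Z) on D(W)={2,5,6,7} D(Y)={2,3,4,5,6} D(Z)={2,3,4,7}: W {2,5,6,7}->{2,5}; Y {2,3,4,5,6}->{2,5}; Z {2,3,4,7}->{4,7}
Constraint 3 (X != Z) on D(X)={5,6,7} D(Z)={4,7}: no change
Constraint 4 (Z != W) on D(Z)={4,7} D(W)={2,5}: no change
So after all 4 constraints: D(Y) = {2,5}

Answer: {2,5}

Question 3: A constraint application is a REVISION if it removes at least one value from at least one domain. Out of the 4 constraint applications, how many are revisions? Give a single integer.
Answer: 2

Derivation:
Constraint 1 (Y < X) on D(Y)={2,3,4,5,6} D(X)={2,5,6,7}: X {2,5,6,7}->{5,6,7} => REVISION
Constraint 2 (W + Y = Z) on D(W)={2,5,6,7} D(Y)={2,3,4,5,6} D(Z)={2,3,4,7}: W {2,5,6,7}->{2,5}; Y {2,3,4,5,6}->{2,5}; Z {2,3,4,7}->{4,7} => REVISION
Constraint 3 (X != Z) on D(X)={5,6,7} D(Z)={4,7}: no change => not a revision
Constraint 4 (Z != W) on D(Z)={4,7} D(W)={2,5}: no change => not a revision
Total revisions = 2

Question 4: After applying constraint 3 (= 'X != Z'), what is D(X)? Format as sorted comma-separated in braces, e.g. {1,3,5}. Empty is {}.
Answer: {5,6,7}

Derivation:
Constraint 1 (Y < X) on D(Y)={2,3,4,5,6} D(X)={2,5,6,7}: X {2,5,6,7}->{5,6,7}
Constraint 2 (W + Y = Z) on D(W)={2,5,6,7} D(Y)={2,3,4,5,6} D(Z)={2,3,4,7}: W {2,5,6,7}->{2,5}; Y {2,3,4,5,6}->{2,5}; Z {2,3,4,7}->{4,7}
Constraint 3 (X != Z) on D(X)={5,6,7} D(Z)={4,7}: no change
So after constraint 3: D(X) = {5,6,7}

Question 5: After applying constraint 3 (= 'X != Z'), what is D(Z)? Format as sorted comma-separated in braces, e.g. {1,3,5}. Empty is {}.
Answer: {4,7}

Derivation:
Constraint 1 (Y < X) on D(Y)={2,3,4,5,6} D(X)={2,5,6,7}: X {2,5,6,7}->{5,6,7}
Constraint 2 (W + Y = Z) on D(W)={2,5,6,7} D(Y)={2,3,4,5,6} D(Z)={2,3,4,7}: W {2,5,6,7}->{2,5}; Y {2,3,4,5,6}->{2,5}; Z {2,3,4,7}->{4,7}
Constraint 3 (X != Z) on D(X)={5,6,7} D(Z)={4,7}: no change
So after constraint 3: D(Z) = {4,7}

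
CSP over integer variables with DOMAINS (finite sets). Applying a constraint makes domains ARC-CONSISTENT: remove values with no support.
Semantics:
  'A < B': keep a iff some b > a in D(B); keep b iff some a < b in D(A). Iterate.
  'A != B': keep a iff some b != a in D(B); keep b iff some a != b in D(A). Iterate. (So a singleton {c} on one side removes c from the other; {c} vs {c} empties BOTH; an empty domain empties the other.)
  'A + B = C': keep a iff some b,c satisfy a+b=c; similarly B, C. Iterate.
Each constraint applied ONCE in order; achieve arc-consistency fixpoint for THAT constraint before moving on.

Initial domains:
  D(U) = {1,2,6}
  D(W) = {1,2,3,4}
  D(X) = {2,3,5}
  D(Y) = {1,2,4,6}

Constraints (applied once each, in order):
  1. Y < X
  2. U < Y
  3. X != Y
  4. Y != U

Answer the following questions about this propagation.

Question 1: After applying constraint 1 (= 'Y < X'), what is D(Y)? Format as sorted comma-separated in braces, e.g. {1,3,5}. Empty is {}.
Answer: {1,2,4}

Derivation:
Constraint 1 (Y < X) on D(Y)={1,2,4,6} D(X)={2,3,5}: Y {1,2,4,6}->{1,2,4}
So after constraint 1: D(Y) = {1,2,4}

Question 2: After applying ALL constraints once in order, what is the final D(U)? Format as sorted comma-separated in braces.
Constraint 1 (Y < X) on D(Y)={1,2,4,6} D(X)={2,3,5}: Y {1,2,4,6}->{1,2,4}
Constraint 2 (U < Y) on D(U)={1,2,6} D(Y)={1,2,4}: U {1,2,6}->{1,2}; Y {1,2,4}->{2,4}
Constraint 3 (X != Y) on D(X)={2,3,5} D(Y)={2,4}: no change
Constraint 4 (Y != U) on D(Y)={2,4} D(U)={1,2}: no change
So after all 4 constraints: D(U) = {1,2}

Answer: {1,2}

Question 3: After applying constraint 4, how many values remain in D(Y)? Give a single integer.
Answer: 2

Derivation:
Constraint 1 (Y < X) on D(Y)={1,2,4,6} D(X)={2,3,5}: Y {1,2,4,6}->{1,2,4}
Constraint 2 (U < Y) on D(U)={1,2,6} D(Y)={1,2,4}: U {1,2,6}->{1,2}; Y {1,2,4}->{2,4}
Constraint 3 (X != Y) on D(X)={2,3,5} D(Y)={2,4}: no change
Constraint 4 (Y != U) on D(Y)={2,4} D(U)={1,2}: no change
So after constraint 4: D(Y)={2,4}, size = 2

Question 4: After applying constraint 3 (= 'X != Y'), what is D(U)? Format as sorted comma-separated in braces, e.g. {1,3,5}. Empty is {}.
Answer: {1,2}

Derivation:
Constraint 1 (Y < X) on D(Y)={1,2,4,6} D(X)={2,3,5}: Y {1,2,4,6}->{1,2,4}
Constraint 2 (U < Y) on D(U)={1,2,6} D(Y)={1,2,4}: U {1,2,6}->{1,2}; Y {1,2,4}->{2,4}
Constraint 3 (X != Y) on D(X)={2,3,5} D(Y)={2,4}: no change
So after constraint 3: D(U) = {1,2}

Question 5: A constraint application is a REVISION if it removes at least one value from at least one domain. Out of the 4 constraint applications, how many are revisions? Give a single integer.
Constraint 1 (Y < X) on D(Y)={1,2,4,6} D(X)={2,3,5}: Y {1,2,4,6}->{1,2,4} => REVISION
Constraint 2 (U < Y) on D(U)={1,2,6} D(Y)={1,2,4}: U {1,2,6}->{1,2}; Y {1,2,4}->{2,4} => REVISION
Constraint 3 (X != Y) on D(X)={2,3,5} D(Y)={2,4}: no change => not a revision
Constraint 4 (Y != U) on D(Y)={2,4} D(U)={1,2}: no change => not a revision
Total revisions = 2

Answer: 2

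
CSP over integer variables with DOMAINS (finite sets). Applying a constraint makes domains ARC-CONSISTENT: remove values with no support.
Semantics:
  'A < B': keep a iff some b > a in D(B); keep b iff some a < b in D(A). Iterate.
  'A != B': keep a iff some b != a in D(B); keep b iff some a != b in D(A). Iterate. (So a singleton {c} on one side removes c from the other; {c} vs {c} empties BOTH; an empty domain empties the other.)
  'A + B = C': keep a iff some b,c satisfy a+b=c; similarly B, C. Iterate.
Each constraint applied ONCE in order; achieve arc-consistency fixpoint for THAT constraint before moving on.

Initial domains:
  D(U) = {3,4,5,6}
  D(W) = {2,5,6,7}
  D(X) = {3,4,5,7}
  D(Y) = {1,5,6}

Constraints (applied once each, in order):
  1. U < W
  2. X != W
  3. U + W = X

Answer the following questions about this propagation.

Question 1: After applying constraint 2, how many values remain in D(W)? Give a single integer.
Answer: 3

Derivation:
Constraint 1 (U < W) on D(U)={3,4,5,6} D(W)={2,5,6,7}: W {2,5,6,7}->{5,6,7}
Constraint 2 (X != W) on D(X)={3,4,5,7} D(W)={5,6,7}: no change
So after constraint 2: D(W)={5,6,7}, size = 3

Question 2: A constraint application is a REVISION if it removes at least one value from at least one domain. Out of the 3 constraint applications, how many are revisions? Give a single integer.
Answer: 2

Derivation:
Constraint 1 (U < W) on D(U)={3,4,5,6} D(W)={2,5,6,7}: W {2,5,6,7}->{5,6,7} => REVISION
Constraint 2 (X != W) on D(X)={3,4,5,7} D(W)={5,6,7}: no change => not a revision
Constraint 3 (U + W = X) on D(U)={3,4,5,6} D(W)={5,6,7} D(X)={3,4,5,7}: U {3,4,5,6}->{}; W {5,6,7}->{}; X {3,4,5,7}->{} => REVISION
Total revisions = 2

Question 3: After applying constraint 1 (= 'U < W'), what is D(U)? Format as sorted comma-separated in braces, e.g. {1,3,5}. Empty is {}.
Constraint 1 (U < W) on D(U)={3,4,5,6} D(W)={2,5,6,7}: W {2,5,6,7}->{5,6,7}
So after constraint 1: D(U) = {3,4,5,6}

Answer: {3,4,5,6}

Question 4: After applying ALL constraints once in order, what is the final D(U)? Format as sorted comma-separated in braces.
Answer: {}

Derivation:
Constraint 1 (U < W) on D(U)={3,4,5,6} D(W)={2,5,6,7}: W {2,5,6,7}->{5,6,7}
Constraint 2 (X != W) on D(X)={3,4,5,7} D(W)={5,6,7}: no change
Constraint 3 (U + W = X) on D(U)={3,4,5,6} D(W)={5,6,7} D(X)={3,4,5,7}: U {3,4,5,6}->{}; W {5,6,7}->{}; X {3,4,5,7}->{}
So after all 3 constraints: D(U) = {}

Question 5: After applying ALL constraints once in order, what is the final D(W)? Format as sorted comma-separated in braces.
Answer: {}

Derivation:
Constraint 1 (U < W) on D(U)={3,4,5,6} D(W)={2,5,6,7}: W {2,5,6,7}->{5,6,7}
Constraint 2 (X != W) on D(X)={3,4,5,7} D(W)={5,6,7}: no change
Constraint 3 (U + W = X) on D(U)={3,4,5,6} D(W)={5,6,7} D(X)={3,4,5,7}: U {3,4,5,6}->{}; W {5,6,7}->{}; X {3,4,5,7}->{}
So after all 3 constraints: D(W) = {}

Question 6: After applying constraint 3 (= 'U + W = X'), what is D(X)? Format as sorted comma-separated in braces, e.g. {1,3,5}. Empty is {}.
Constraint 1 (U < W) on D(U)={3,4,5,6} D(W)={2,5,6,7}: W {2,5,6,7}->{5,6,7}
Constraint 2 (X != W) on D(X)={3,4,5,7} D(W)={5,6,7}: no change
Constraint 3 (U + W = X) on D(U)={3,4,5,6} D(W)={5,6,7} D(X)={3,4,5,7}: U {3,4,5,6}->{}; W {5,6,7}->{}; X {3,4,5,7}->{}
So after constraint 3: D(X) = {}

Answer: {}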